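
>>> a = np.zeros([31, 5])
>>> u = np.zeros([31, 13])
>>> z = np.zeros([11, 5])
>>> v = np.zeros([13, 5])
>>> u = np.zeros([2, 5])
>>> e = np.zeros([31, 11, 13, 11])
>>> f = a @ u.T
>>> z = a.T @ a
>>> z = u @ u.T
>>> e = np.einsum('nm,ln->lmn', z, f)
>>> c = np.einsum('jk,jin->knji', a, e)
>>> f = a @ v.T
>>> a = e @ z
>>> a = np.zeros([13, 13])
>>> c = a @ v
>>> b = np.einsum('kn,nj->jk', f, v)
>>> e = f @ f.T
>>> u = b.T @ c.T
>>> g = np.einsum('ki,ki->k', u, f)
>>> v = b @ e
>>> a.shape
(13, 13)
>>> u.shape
(31, 13)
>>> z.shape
(2, 2)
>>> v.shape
(5, 31)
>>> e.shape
(31, 31)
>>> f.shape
(31, 13)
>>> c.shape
(13, 5)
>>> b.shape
(5, 31)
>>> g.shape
(31,)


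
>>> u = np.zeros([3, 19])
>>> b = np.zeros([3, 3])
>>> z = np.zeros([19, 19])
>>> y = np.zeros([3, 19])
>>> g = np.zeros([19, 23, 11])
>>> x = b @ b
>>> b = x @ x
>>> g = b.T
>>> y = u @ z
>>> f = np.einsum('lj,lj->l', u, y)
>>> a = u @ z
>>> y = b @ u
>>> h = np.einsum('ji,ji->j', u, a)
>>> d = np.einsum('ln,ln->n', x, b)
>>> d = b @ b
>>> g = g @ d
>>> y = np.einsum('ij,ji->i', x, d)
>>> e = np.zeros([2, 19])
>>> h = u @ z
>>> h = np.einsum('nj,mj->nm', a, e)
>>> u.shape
(3, 19)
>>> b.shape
(3, 3)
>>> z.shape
(19, 19)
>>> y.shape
(3,)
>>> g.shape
(3, 3)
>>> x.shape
(3, 3)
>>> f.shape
(3,)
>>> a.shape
(3, 19)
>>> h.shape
(3, 2)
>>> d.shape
(3, 3)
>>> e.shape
(2, 19)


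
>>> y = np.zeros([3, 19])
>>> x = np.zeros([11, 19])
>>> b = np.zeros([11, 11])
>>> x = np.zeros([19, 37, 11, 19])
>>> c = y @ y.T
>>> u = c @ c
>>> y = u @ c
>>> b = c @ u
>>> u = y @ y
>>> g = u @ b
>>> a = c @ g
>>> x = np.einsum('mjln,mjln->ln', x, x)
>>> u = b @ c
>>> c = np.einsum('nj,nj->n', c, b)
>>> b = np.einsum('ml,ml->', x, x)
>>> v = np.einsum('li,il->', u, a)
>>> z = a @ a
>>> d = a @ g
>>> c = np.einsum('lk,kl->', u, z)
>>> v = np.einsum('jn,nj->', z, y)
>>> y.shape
(3, 3)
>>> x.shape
(11, 19)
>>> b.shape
()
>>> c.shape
()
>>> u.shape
(3, 3)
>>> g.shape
(3, 3)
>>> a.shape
(3, 3)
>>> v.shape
()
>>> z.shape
(3, 3)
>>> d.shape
(3, 3)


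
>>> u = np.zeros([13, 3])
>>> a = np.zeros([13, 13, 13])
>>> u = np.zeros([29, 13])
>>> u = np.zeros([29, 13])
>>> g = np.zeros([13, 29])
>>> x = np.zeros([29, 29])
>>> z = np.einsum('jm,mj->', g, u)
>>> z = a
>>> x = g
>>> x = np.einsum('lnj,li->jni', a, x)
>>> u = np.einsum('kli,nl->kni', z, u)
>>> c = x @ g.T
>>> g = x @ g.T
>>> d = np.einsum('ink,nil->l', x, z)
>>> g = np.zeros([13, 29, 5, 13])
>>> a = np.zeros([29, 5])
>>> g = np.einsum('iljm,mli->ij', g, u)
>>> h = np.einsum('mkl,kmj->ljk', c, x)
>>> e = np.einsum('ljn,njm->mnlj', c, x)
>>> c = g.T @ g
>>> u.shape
(13, 29, 13)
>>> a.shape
(29, 5)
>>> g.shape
(13, 5)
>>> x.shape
(13, 13, 29)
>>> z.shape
(13, 13, 13)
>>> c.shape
(5, 5)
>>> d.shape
(13,)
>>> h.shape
(13, 29, 13)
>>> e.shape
(29, 13, 13, 13)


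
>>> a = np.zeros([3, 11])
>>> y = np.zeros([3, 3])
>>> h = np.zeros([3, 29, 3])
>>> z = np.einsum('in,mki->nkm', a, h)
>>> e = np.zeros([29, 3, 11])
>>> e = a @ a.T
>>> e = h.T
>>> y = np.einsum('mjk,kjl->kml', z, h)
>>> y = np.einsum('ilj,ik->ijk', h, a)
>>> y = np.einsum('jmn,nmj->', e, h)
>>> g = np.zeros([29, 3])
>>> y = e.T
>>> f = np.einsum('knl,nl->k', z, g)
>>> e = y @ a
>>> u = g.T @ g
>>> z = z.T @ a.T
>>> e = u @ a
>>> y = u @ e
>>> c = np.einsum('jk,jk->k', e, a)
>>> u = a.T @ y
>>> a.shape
(3, 11)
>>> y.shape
(3, 11)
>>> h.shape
(3, 29, 3)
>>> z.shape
(3, 29, 3)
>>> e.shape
(3, 11)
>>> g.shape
(29, 3)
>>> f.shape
(11,)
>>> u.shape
(11, 11)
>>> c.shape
(11,)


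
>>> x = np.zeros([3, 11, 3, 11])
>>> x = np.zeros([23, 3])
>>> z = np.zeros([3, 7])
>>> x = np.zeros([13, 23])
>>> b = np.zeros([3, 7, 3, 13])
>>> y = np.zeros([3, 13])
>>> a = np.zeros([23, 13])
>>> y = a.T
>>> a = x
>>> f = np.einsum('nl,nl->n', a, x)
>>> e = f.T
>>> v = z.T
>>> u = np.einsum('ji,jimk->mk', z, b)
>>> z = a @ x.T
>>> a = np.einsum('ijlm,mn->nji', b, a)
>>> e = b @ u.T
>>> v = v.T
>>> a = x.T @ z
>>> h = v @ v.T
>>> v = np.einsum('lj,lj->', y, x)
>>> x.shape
(13, 23)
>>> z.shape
(13, 13)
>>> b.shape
(3, 7, 3, 13)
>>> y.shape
(13, 23)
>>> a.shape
(23, 13)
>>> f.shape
(13,)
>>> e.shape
(3, 7, 3, 3)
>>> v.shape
()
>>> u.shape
(3, 13)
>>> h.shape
(3, 3)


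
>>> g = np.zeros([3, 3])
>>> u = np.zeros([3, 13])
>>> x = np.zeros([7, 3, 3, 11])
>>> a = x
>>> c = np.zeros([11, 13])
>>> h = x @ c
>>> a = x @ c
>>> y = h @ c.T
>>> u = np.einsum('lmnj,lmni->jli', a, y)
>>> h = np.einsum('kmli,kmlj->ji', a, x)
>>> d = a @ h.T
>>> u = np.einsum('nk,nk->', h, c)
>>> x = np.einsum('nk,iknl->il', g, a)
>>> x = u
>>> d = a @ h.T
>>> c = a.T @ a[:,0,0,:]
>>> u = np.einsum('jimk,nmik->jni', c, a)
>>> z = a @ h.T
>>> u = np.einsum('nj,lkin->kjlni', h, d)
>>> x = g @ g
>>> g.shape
(3, 3)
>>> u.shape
(3, 13, 7, 11, 3)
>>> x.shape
(3, 3)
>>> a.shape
(7, 3, 3, 13)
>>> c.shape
(13, 3, 3, 13)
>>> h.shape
(11, 13)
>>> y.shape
(7, 3, 3, 11)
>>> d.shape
(7, 3, 3, 11)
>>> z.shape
(7, 3, 3, 11)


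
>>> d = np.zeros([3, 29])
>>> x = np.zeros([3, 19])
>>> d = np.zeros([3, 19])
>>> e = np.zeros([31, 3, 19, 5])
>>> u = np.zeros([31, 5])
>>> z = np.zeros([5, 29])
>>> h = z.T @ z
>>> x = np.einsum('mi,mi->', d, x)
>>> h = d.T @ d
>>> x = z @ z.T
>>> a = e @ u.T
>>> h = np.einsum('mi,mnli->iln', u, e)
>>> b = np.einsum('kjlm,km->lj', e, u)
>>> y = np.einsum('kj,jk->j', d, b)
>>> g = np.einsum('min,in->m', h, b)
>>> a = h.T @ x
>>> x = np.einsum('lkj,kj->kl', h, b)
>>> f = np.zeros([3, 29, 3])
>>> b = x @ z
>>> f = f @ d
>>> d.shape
(3, 19)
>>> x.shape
(19, 5)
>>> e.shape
(31, 3, 19, 5)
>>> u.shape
(31, 5)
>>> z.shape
(5, 29)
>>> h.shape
(5, 19, 3)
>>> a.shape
(3, 19, 5)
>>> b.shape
(19, 29)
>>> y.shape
(19,)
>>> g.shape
(5,)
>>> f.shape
(3, 29, 19)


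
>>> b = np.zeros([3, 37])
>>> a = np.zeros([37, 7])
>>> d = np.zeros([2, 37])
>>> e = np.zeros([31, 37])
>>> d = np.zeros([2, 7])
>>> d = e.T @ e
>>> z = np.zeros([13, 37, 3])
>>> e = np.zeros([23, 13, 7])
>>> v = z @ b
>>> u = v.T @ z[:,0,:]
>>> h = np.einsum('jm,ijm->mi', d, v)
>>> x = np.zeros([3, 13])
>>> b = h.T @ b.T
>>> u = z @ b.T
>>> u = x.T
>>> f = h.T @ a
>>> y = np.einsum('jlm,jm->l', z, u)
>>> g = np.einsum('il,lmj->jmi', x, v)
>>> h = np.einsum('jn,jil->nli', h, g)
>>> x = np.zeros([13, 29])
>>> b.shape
(13, 3)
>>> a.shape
(37, 7)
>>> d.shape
(37, 37)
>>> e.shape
(23, 13, 7)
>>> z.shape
(13, 37, 3)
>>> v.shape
(13, 37, 37)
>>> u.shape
(13, 3)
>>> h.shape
(13, 3, 37)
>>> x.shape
(13, 29)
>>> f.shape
(13, 7)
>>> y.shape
(37,)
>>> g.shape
(37, 37, 3)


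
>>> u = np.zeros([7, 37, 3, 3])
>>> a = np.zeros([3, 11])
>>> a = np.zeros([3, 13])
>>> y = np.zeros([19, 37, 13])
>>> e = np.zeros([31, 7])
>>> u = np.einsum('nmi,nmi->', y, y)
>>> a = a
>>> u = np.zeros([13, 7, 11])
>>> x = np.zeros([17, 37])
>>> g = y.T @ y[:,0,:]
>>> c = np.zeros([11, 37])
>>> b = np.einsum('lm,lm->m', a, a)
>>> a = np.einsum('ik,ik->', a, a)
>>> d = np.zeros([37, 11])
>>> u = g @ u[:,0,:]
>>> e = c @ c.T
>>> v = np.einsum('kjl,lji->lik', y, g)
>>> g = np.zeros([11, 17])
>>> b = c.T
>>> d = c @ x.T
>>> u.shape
(13, 37, 11)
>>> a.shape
()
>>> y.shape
(19, 37, 13)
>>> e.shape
(11, 11)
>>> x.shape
(17, 37)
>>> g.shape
(11, 17)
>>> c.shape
(11, 37)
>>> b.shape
(37, 11)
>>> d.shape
(11, 17)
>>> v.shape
(13, 13, 19)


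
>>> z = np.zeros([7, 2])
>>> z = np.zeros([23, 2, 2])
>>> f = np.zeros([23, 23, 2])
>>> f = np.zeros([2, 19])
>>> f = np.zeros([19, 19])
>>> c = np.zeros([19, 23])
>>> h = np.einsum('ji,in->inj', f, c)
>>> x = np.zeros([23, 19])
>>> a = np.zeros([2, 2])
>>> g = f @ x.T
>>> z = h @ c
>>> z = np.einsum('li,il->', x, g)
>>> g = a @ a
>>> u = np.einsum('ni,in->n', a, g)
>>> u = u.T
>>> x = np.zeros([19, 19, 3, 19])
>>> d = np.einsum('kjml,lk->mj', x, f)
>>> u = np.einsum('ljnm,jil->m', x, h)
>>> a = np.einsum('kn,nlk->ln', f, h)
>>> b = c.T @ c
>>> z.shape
()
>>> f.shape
(19, 19)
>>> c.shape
(19, 23)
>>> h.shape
(19, 23, 19)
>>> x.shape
(19, 19, 3, 19)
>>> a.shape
(23, 19)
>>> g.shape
(2, 2)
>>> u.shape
(19,)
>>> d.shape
(3, 19)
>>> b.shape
(23, 23)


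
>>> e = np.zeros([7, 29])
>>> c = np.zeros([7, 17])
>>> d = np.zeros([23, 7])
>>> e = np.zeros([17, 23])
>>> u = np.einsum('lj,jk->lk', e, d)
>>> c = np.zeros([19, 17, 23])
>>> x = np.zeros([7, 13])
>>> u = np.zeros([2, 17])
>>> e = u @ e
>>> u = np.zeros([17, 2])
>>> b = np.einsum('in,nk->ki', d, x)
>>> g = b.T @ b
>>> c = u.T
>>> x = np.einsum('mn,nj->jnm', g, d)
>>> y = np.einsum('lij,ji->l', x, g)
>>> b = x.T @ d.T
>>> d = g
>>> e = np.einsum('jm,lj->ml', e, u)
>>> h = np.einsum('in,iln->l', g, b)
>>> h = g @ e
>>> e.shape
(23, 17)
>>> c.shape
(2, 17)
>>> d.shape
(23, 23)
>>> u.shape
(17, 2)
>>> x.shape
(7, 23, 23)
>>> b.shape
(23, 23, 23)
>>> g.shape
(23, 23)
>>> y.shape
(7,)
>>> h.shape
(23, 17)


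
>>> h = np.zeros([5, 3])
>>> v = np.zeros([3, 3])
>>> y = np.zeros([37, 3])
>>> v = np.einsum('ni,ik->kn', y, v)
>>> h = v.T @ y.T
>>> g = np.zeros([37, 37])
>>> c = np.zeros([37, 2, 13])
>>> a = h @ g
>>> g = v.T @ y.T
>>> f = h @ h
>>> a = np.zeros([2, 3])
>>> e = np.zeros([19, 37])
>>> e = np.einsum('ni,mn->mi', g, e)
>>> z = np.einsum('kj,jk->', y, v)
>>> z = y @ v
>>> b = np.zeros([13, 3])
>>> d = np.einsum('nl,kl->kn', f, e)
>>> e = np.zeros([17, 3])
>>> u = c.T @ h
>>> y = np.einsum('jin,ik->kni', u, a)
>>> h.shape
(37, 37)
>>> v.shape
(3, 37)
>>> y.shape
(3, 37, 2)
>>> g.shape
(37, 37)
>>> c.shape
(37, 2, 13)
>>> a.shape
(2, 3)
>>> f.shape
(37, 37)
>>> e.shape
(17, 3)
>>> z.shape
(37, 37)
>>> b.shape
(13, 3)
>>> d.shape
(19, 37)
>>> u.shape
(13, 2, 37)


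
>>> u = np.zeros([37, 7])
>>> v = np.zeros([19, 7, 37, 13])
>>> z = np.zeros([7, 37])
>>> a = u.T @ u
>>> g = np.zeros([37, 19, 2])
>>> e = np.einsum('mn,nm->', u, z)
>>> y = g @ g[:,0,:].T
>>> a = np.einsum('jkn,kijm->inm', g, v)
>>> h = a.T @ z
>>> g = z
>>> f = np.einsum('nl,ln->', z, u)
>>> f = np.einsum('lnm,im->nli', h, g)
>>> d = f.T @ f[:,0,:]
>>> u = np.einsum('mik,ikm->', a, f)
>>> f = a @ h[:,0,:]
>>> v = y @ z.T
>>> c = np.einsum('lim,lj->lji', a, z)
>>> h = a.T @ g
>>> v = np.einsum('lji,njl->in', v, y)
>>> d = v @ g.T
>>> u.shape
()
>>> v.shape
(7, 37)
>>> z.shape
(7, 37)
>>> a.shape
(7, 2, 13)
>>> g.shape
(7, 37)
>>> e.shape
()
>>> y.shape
(37, 19, 37)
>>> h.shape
(13, 2, 37)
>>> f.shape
(7, 2, 37)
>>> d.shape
(7, 7)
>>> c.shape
(7, 37, 2)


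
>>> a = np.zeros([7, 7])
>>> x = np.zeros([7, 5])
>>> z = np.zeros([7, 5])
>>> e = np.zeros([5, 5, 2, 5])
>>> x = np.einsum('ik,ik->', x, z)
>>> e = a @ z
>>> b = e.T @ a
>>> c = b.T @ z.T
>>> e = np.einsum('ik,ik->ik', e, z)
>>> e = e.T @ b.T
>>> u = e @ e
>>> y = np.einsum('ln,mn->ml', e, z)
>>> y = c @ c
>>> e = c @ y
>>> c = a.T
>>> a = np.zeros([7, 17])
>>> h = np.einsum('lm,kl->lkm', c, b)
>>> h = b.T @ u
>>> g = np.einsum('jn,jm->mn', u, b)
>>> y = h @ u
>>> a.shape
(7, 17)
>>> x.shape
()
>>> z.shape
(7, 5)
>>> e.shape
(7, 7)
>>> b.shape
(5, 7)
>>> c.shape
(7, 7)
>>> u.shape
(5, 5)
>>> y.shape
(7, 5)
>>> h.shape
(7, 5)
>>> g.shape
(7, 5)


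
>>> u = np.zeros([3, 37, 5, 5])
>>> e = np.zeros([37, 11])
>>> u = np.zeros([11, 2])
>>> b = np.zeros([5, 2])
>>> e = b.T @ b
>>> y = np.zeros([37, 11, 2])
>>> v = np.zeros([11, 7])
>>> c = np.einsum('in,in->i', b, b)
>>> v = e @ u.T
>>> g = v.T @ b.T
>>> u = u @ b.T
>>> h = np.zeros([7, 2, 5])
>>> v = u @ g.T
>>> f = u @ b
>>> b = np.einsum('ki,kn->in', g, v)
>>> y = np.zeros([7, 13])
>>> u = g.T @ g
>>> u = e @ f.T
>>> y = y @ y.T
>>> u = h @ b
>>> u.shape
(7, 2, 11)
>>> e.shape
(2, 2)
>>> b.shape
(5, 11)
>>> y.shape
(7, 7)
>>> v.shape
(11, 11)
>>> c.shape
(5,)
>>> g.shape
(11, 5)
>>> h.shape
(7, 2, 5)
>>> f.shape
(11, 2)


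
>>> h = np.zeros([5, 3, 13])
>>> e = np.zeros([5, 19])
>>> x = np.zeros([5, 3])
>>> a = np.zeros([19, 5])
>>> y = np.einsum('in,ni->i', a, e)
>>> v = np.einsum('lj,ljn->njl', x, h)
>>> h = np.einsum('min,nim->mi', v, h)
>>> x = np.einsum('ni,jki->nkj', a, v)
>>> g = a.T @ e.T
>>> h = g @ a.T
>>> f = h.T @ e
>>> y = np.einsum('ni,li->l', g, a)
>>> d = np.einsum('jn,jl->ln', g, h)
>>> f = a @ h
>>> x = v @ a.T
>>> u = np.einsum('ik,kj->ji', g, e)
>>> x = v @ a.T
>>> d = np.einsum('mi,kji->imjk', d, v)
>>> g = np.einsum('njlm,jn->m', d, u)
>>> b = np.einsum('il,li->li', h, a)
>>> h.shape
(5, 19)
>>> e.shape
(5, 19)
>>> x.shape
(13, 3, 19)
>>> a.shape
(19, 5)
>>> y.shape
(19,)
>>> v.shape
(13, 3, 5)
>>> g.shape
(13,)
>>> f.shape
(19, 19)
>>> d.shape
(5, 19, 3, 13)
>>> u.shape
(19, 5)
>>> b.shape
(19, 5)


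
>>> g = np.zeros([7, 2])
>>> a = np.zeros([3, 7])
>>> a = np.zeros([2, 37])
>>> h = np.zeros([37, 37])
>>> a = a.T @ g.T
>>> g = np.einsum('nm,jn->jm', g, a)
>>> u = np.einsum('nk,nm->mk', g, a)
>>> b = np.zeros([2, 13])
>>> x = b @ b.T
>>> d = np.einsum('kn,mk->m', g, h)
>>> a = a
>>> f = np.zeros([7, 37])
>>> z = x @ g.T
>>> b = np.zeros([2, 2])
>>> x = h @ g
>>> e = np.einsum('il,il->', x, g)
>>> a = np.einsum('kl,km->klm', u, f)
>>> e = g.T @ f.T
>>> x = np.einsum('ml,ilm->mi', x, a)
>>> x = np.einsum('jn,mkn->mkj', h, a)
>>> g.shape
(37, 2)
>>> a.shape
(7, 2, 37)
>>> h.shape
(37, 37)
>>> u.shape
(7, 2)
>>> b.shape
(2, 2)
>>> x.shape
(7, 2, 37)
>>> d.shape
(37,)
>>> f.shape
(7, 37)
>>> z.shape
(2, 37)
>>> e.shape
(2, 7)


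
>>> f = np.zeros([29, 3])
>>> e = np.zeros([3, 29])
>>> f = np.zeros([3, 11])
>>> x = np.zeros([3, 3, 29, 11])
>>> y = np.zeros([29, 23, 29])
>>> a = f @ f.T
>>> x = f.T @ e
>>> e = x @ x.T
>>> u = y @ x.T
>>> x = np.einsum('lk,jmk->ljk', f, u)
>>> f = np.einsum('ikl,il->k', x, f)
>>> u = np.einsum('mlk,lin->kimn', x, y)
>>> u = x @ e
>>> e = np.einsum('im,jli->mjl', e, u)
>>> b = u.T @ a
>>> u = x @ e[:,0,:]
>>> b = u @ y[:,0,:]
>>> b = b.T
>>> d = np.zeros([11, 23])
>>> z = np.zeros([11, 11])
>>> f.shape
(29,)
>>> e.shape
(11, 3, 29)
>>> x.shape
(3, 29, 11)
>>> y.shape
(29, 23, 29)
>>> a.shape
(3, 3)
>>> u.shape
(3, 29, 29)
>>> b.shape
(29, 29, 3)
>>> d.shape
(11, 23)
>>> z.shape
(11, 11)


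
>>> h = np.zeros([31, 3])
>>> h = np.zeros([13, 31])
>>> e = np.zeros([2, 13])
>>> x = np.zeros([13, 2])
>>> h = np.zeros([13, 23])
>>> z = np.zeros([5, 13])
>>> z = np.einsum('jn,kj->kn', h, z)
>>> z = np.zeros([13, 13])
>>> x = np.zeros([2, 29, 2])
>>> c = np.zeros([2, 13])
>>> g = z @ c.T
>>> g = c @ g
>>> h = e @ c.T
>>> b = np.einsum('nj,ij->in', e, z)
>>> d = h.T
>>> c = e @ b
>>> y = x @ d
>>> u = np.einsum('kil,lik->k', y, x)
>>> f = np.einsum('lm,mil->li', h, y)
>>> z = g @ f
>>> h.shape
(2, 2)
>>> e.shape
(2, 13)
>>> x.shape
(2, 29, 2)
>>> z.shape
(2, 29)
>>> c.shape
(2, 2)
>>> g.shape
(2, 2)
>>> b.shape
(13, 2)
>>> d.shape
(2, 2)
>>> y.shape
(2, 29, 2)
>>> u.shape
(2,)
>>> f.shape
(2, 29)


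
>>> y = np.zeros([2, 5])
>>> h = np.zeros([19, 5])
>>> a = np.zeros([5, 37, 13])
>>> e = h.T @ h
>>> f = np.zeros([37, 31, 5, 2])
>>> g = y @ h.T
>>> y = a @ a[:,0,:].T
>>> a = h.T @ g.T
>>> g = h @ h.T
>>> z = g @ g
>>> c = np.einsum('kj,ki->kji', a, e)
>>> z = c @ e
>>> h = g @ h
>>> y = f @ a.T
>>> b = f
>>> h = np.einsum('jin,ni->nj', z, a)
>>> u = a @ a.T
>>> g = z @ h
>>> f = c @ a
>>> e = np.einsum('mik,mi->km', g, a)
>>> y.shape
(37, 31, 5, 5)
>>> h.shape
(5, 5)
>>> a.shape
(5, 2)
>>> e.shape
(5, 5)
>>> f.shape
(5, 2, 2)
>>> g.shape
(5, 2, 5)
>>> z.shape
(5, 2, 5)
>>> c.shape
(5, 2, 5)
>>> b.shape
(37, 31, 5, 2)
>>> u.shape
(5, 5)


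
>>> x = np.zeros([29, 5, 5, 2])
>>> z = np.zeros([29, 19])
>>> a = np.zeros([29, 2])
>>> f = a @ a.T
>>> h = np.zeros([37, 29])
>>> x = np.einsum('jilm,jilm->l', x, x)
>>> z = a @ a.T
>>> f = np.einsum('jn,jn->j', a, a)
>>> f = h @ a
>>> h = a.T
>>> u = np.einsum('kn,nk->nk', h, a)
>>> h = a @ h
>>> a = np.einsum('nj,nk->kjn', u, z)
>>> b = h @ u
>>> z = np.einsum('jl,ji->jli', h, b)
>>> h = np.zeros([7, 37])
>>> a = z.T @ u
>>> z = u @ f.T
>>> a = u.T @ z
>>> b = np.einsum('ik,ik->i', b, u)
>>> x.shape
(5,)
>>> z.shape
(29, 37)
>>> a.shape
(2, 37)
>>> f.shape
(37, 2)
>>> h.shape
(7, 37)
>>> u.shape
(29, 2)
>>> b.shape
(29,)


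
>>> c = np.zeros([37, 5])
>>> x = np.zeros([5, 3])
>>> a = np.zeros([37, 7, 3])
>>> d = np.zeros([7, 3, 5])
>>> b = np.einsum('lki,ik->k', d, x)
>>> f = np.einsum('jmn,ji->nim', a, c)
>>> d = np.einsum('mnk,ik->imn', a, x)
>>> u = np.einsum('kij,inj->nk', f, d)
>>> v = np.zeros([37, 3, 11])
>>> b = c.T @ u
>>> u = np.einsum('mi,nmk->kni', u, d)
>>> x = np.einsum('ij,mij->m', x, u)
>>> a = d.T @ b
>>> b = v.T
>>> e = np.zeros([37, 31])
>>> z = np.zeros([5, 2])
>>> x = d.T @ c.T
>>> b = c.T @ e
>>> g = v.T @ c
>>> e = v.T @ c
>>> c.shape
(37, 5)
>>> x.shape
(7, 37, 37)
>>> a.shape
(7, 37, 3)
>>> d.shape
(5, 37, 7)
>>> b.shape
(5, 31)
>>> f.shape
(3, 5, 7)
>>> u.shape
(7, 5, 3)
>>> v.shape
(37, 3, 11)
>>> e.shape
(11, 3, 5)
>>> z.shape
(5, 2)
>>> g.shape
(11, 3, 5)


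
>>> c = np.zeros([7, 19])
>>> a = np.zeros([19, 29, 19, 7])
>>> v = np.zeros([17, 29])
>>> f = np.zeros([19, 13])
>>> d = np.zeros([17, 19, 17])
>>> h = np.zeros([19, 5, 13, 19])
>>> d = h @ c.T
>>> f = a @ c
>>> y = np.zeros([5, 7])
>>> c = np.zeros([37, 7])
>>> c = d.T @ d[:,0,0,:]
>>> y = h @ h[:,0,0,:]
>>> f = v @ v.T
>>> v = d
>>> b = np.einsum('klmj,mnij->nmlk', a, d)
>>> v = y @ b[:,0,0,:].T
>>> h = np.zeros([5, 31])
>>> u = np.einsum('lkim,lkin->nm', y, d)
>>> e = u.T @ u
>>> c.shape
(7, 13, 5, 7)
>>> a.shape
(19, 29, 19, 7)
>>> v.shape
(19, 5, 13, 5)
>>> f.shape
(17, 17)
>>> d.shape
(19, 5, 13, 7)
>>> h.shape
(5, 31)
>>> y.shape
(19, 5, 13, 19)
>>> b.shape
(5, 19, 29, 19)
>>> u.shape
(7, 19)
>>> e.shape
(19, 19)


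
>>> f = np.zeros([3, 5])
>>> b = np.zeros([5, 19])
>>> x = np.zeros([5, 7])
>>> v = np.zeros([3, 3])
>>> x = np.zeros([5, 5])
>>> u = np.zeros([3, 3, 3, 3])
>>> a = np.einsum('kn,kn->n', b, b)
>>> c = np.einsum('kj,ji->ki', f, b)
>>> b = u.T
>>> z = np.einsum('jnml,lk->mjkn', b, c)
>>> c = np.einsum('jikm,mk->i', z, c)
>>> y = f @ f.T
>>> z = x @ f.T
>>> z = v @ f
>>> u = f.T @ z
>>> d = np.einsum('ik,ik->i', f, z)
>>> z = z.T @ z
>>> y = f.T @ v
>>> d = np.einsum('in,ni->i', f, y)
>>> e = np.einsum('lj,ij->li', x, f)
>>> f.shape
(3, 5)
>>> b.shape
(3, 3, 3, 3)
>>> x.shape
(5, 5)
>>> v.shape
(3, 3)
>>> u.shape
(5, 5)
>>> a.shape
(19,)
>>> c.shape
(3,)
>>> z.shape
(5, 5)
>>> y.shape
(5, 3)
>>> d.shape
(3,)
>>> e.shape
(5, 3)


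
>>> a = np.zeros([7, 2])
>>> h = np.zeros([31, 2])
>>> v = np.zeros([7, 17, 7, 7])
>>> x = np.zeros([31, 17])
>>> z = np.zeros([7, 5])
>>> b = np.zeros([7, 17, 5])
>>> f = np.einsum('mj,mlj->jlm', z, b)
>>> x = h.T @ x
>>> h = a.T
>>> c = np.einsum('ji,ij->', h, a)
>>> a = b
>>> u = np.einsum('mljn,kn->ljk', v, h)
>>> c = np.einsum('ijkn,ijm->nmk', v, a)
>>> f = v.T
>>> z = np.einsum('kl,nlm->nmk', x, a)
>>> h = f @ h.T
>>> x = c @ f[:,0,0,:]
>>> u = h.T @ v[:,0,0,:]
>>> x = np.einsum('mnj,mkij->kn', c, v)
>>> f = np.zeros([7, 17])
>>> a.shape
(7, 17, 5)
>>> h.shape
(7, 7, 17, 2)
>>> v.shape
(7, 17, 7, 7)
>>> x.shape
(17, 5)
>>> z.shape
(7, 5, 2)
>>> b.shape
(7, 17, 5)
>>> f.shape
(7, 17)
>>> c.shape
(7, 5, 7)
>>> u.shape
(2, 17, 7, 7)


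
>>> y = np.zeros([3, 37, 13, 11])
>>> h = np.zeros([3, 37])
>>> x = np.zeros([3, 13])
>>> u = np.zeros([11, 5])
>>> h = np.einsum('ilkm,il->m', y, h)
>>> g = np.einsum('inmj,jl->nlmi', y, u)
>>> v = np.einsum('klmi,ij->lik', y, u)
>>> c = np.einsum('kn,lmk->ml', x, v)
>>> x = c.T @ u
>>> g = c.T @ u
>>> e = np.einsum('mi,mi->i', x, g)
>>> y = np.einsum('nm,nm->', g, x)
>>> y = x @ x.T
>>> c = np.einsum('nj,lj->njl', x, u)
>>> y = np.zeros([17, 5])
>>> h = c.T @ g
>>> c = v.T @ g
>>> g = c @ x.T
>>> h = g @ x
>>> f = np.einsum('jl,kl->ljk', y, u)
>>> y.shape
(17, 5)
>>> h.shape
(3, 11, 5)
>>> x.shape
(37, 5)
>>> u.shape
(11, 5)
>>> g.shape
(3, 11, 37)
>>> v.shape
(37, 11, 3)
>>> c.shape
(3, 11, 5)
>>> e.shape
(5,)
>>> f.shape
(5, 17, 11)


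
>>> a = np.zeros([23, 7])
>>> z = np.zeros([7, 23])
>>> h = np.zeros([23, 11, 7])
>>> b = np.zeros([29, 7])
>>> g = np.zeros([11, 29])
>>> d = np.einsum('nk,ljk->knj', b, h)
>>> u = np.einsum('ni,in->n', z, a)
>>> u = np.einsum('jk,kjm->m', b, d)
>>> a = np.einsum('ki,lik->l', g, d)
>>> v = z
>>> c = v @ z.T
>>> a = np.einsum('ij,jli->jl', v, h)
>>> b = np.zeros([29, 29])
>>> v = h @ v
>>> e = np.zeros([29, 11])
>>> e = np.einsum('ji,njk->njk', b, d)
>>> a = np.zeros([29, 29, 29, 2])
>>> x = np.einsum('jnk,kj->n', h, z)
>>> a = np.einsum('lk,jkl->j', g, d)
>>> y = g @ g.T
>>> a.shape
(7,)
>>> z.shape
(7, 23)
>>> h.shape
(23, 11, 7)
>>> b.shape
(29, 29)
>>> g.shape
(11, 29)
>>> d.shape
(7, 29, 11)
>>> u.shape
(11,)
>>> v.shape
(23, 11, 23)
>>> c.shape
(7, 7)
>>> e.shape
(7, 29, 11)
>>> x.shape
(11,)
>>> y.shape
(11, 11)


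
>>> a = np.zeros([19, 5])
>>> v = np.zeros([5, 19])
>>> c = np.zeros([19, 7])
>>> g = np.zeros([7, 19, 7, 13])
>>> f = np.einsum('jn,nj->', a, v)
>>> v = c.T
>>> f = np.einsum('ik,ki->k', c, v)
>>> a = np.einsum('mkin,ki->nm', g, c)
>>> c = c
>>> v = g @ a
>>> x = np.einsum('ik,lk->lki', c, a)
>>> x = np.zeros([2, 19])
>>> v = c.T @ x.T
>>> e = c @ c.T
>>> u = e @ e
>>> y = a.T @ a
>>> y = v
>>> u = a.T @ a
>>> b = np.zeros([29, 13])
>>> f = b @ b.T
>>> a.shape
(13, 7)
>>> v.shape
(7, 2)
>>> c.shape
(19, 7)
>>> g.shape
(7, 19, 7, 13)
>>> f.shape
(29, 29)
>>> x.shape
(2, 19)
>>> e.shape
(19, 19)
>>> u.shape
(7, 7)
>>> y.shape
(7, 2)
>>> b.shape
(29, 13)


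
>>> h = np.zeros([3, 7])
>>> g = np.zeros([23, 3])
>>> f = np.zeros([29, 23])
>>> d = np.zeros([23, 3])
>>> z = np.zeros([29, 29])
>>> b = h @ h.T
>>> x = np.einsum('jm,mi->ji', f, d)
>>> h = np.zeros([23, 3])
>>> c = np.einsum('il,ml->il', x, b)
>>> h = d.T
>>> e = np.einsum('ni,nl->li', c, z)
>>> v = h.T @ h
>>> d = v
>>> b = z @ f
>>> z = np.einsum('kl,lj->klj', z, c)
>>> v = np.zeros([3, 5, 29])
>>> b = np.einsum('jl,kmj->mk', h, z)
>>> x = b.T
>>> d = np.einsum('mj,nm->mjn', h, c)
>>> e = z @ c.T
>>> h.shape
(3, 23)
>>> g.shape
(23, 3)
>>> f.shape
(29, 23)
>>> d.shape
(3, 23, 29)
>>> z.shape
(29, 29, 3)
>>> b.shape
(29, 29)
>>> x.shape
(29, 29)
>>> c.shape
(29, 3)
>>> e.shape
(29, 29, 29)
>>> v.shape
(3, 5, 29)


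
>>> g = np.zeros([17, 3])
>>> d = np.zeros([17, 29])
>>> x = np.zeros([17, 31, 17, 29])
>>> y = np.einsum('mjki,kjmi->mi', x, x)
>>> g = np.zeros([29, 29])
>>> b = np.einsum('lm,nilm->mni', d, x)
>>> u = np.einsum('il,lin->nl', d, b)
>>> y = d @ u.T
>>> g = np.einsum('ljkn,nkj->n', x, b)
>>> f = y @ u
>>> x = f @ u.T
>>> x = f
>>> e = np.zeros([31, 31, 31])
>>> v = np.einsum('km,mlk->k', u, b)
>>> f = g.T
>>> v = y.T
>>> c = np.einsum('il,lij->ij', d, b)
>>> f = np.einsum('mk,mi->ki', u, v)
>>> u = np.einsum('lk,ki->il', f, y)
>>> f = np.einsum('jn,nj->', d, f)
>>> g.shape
(29,)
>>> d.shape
(17, 29)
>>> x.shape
(17, 29)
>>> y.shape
(17, 31)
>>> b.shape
(29, 17, 31)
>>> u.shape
(31, 29)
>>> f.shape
()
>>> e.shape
(31, 31, 31)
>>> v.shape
(31, 17)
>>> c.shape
(17, 31)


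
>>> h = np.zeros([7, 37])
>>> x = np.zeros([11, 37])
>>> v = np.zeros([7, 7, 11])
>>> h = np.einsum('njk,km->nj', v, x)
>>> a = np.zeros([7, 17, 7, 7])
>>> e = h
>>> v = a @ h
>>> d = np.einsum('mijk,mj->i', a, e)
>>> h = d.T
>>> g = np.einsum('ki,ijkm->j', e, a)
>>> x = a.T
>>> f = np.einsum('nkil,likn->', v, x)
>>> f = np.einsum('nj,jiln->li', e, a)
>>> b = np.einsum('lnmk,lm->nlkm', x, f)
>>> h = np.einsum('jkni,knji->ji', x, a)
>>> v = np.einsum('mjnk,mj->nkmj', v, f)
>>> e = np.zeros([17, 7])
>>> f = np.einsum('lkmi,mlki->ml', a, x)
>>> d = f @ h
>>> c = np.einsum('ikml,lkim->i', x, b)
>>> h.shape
(7, 7)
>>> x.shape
(7, 7, 17, 7)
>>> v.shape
(7, 7, 7, 17)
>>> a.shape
(7, 17, 7, 7)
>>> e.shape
(17, 7)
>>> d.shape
(7, 7)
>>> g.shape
(17,)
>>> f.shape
(7, 7)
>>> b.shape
(7, 7, 7, 17)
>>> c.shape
(7,)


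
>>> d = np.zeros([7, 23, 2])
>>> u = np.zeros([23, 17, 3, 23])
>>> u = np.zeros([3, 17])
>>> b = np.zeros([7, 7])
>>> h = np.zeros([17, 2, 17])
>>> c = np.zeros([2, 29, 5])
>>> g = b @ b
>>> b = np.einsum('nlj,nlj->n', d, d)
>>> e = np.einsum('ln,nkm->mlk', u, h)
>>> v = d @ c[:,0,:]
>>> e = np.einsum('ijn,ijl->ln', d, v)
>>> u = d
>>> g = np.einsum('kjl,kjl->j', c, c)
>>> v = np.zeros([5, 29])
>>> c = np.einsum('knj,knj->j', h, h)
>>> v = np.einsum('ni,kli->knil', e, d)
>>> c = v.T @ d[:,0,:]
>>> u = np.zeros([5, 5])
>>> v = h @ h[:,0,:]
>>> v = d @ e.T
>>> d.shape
(7, 23, 2)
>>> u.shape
(5, 5)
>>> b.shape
(7,)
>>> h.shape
(17, 2, 17)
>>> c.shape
(23, 2, 5, 2)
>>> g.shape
(29,)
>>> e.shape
(5, 2)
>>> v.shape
(7, 23, 5)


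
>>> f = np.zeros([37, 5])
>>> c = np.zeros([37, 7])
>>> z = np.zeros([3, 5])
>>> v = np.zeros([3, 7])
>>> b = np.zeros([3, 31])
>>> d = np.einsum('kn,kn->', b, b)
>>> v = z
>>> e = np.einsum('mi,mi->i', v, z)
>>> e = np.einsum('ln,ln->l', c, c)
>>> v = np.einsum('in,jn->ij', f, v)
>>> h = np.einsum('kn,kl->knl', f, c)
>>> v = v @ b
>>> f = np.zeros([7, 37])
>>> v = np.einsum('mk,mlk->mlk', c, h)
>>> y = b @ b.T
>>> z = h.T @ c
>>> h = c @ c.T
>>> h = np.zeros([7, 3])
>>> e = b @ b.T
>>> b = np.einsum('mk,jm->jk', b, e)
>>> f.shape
(7, 37)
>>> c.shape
(37, 7)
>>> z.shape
(7, 5, 7)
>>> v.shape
(37, 5, 7)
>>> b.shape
(3, 31)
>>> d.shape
()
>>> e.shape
(3, 3)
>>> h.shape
(7, 3)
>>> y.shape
(3, 3)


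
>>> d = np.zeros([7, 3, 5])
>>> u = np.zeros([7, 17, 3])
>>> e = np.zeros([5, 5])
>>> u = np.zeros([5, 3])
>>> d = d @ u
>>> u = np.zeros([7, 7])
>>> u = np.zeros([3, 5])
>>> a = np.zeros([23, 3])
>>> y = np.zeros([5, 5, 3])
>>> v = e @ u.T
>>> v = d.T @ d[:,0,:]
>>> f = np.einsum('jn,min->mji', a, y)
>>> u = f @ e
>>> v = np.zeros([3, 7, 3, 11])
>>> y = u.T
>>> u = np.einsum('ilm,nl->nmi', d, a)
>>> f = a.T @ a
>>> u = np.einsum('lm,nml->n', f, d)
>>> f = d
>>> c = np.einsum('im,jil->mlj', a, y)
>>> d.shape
(7, 3, 3)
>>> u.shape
(7,)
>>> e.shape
(5, 5)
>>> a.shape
(23, 3)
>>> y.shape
(5, 23, 5)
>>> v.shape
(3, 7, 3, 11)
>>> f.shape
(7, 3, 3)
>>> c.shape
(3, 5, 5)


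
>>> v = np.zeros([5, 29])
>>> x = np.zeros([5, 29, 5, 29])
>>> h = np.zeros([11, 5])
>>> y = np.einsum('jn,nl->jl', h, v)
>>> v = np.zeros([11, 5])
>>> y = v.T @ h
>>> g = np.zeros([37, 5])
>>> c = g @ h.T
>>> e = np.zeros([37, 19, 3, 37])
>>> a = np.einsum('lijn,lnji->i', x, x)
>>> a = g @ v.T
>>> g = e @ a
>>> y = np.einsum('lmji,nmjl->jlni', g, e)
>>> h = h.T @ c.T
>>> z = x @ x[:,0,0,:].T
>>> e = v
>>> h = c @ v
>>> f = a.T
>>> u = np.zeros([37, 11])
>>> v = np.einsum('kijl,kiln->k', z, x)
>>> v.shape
(5,)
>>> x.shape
(5, 29, 5, 29)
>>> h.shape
(37, 5)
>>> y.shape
(3, 37, 37, 11)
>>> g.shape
(37, 19, 3, 11)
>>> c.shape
(37, 11)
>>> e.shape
(11, 5)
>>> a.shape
(37, 11)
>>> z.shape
(5, 29, 5, 5)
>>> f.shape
(11, 37)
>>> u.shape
(37, 11)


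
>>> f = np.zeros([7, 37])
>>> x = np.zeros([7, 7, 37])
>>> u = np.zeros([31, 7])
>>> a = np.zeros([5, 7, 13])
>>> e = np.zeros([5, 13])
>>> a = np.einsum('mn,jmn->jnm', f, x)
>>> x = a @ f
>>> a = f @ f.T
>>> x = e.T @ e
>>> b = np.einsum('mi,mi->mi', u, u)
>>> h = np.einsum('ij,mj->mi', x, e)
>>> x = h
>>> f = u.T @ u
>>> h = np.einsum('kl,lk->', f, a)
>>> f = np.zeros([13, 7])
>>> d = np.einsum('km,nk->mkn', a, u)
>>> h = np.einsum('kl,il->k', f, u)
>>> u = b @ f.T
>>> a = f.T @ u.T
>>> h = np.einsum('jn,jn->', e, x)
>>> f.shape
(13, 7)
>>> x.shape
(5, 13)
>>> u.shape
(31, 13)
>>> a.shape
(7, 31)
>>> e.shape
(5, 13)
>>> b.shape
(31, 7)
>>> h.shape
()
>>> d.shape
(7, 7, 31)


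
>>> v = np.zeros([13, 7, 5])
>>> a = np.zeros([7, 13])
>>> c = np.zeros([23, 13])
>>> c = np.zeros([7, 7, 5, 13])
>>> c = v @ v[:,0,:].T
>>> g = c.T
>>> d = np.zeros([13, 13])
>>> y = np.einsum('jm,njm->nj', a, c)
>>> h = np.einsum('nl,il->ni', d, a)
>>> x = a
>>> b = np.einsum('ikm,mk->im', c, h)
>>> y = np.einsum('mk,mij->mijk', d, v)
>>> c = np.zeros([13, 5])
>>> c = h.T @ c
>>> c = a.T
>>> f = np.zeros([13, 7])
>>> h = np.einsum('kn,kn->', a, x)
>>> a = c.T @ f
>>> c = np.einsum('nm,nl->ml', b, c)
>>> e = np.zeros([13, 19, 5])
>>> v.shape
(13, 7, 5)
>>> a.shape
(7, 7)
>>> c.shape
(13, 7)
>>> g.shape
(13, 7, 13)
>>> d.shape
(13, 13)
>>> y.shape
(13, 7, 5, 13)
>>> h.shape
()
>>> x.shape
(7, 13)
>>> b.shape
(13, 13)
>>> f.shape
(13, 7)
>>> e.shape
(13, 19, 5)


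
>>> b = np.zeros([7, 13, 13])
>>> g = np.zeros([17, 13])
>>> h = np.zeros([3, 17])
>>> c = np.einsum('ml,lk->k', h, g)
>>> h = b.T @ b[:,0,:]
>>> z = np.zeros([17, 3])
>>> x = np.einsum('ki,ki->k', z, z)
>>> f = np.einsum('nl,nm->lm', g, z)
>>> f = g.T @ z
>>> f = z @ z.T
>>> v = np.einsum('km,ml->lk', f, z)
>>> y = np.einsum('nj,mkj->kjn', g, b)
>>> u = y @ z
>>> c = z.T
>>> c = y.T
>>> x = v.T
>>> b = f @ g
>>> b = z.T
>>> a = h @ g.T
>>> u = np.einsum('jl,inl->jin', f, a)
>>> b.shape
(3, 17)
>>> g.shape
(17, 13)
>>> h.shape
(13, 13, 13)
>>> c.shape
(17, 13, 13)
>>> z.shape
(17, 3)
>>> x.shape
(17, 3)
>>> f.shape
(17, 17)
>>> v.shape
(3, 17)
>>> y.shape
(13, 13, 17)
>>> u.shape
(17, 13, 13)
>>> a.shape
(13, 13, 17)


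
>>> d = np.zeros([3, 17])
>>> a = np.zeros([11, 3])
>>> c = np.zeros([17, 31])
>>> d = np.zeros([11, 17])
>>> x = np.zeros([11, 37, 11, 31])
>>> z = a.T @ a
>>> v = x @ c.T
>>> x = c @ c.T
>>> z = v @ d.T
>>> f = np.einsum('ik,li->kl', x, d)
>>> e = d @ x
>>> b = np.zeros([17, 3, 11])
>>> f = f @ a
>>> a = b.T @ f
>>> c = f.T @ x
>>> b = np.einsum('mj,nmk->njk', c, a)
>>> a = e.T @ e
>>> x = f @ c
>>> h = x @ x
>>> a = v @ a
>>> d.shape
(11, 17)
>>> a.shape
(11, 37, 11, 17)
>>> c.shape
(3, 17)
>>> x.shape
(17, 17)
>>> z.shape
(11, 37, 11, 11)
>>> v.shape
(11, 37, 11, 17)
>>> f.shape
(17, 3)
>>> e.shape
(11, 17)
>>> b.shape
(11, 17, 3)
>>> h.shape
(17, 17)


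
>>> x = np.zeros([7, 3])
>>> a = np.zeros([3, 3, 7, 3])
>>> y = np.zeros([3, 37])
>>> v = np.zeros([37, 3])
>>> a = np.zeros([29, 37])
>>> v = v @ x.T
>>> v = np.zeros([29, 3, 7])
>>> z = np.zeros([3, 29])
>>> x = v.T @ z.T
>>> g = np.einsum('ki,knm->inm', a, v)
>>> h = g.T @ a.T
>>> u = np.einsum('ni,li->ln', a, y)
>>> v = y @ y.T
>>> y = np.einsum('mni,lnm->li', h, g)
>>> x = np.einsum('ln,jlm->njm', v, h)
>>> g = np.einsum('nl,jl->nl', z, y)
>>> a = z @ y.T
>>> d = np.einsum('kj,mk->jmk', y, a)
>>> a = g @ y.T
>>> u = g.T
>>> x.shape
(3, 7, 29)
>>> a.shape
(3, 37)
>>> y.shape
(37, 29)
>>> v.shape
(3, 3)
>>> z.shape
(3, 29)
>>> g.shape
(3, 29)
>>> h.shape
(7, 3, 29)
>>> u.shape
(29, 3)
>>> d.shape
(29, 3, 37)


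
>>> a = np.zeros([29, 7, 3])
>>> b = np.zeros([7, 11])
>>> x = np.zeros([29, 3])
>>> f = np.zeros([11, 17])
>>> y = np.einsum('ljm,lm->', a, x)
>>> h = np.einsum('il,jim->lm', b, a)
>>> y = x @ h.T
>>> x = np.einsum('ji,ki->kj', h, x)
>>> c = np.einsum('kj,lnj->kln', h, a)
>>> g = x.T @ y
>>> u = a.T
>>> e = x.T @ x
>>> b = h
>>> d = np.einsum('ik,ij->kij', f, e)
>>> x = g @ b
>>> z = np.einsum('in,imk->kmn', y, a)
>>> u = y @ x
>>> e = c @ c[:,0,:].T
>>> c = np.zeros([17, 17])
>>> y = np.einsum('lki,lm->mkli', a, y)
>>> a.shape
(29, 7, 3)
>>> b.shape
(11, 3)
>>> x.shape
(11, 3)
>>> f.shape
(11, 17)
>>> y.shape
(11, 7, 29, 3)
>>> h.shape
(11, 3)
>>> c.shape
(17, 17)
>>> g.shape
(11, 11)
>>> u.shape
(29, 3)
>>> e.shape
(11, 29, 11)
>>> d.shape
(17, 11, 11)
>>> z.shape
(3, 7, 11)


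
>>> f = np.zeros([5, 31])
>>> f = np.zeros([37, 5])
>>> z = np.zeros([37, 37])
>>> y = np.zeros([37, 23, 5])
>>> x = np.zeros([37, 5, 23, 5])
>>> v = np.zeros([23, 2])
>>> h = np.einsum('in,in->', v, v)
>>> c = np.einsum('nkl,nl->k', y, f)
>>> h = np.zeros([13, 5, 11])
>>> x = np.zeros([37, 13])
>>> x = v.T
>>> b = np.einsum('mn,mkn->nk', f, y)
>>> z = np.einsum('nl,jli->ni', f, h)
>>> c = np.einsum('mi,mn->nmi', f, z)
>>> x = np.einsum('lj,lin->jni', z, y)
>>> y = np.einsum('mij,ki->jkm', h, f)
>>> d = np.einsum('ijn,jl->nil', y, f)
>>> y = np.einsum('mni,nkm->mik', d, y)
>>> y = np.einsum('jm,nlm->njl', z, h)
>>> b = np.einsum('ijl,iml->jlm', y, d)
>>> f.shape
(37, 5)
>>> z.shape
(37, 11)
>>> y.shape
(13, 37, 5)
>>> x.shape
(11, 5, 23)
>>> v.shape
(23, 2)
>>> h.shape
(13, 5, 11)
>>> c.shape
(11, 37, 5)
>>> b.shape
(37, 5, 11)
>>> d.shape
(13, 11, 5)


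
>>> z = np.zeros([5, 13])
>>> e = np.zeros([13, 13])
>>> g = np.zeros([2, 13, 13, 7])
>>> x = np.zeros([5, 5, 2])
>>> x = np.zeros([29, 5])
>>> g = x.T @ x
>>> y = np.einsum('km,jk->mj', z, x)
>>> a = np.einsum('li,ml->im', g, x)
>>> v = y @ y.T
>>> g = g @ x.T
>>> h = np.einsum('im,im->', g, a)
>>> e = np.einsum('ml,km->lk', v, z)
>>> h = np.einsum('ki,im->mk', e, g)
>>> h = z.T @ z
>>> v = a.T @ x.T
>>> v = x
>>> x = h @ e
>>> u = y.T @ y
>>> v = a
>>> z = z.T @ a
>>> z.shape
(13, 29)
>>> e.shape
(13, 5)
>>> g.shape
(5, 29)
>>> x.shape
(13, 5)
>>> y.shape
(13, 29)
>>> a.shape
(5, 29)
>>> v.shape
(5, 29)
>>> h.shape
(13, 13)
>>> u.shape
(29, 29)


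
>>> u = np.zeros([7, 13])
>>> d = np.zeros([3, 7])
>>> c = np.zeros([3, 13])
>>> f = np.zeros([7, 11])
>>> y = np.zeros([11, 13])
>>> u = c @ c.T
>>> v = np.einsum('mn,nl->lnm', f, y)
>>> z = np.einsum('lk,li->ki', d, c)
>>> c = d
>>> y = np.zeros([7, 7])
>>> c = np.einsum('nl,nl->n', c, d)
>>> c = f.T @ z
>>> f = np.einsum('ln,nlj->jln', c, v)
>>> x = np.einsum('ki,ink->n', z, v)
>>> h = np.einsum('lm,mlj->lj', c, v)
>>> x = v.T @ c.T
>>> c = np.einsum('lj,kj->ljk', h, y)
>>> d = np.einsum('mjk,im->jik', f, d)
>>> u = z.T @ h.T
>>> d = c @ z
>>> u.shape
(13, 11)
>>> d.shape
(11, 7, 13)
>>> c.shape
(11, 7, 7)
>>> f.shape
(7, 11, 13)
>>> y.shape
(7, 7)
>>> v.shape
(13, 11, 7)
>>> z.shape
(7, 13)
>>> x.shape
(7, 11, 11)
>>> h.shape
(11, 7)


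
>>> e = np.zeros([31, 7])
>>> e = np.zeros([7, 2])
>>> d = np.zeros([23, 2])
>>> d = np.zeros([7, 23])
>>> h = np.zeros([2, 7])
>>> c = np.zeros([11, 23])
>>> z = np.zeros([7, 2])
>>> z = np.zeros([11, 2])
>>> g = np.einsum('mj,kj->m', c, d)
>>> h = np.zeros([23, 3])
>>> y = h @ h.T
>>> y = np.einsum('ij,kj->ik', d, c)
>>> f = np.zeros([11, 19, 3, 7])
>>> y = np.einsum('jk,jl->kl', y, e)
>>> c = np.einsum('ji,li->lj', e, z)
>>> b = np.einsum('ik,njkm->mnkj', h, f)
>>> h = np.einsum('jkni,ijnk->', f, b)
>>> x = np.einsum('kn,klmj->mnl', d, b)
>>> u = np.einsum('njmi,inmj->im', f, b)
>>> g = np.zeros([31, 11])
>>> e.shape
(7, 2)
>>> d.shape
(7, 23)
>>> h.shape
()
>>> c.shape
(11, 7)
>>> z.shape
(11, 2)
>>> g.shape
(31, 11)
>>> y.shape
(11, 2)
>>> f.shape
(11, 19, 3, 7)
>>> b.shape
(7, 11, 3, 19)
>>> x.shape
(3, 23, 11)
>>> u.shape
(7, 3)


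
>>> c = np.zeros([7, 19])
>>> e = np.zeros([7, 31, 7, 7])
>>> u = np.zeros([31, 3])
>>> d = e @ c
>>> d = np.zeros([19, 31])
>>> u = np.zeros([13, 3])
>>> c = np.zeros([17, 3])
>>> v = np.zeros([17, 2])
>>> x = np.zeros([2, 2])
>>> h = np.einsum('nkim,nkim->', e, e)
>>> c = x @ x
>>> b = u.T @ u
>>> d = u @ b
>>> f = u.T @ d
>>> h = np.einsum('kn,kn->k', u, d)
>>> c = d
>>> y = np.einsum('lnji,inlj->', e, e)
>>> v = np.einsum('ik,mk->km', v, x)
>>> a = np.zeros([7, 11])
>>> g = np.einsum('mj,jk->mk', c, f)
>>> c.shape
(13, 3)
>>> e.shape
(7, 31, 7, 7)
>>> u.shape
(13, 3)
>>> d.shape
(13, 3)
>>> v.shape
(2, 2)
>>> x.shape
(2, 2)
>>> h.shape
(13,)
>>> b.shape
(3, 3)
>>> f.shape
(3, 3)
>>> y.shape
()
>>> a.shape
(7, 11)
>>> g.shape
(13, 3)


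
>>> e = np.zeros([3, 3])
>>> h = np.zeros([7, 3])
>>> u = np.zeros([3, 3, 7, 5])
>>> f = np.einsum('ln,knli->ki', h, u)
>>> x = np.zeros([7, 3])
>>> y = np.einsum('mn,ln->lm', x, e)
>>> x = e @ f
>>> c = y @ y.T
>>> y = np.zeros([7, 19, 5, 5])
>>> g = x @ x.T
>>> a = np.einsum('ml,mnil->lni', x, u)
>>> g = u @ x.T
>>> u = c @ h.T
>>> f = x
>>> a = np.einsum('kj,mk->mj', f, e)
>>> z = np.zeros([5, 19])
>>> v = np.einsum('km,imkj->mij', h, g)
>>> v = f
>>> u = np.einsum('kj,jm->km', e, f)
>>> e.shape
(3, 3)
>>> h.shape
(7, 3)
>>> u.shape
(3, 5)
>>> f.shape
(3, 5)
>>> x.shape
(3, 5)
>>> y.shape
(7, 19, 5, 5)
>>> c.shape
(3, 3)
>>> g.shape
(3, 3, 7, 3)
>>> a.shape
(3, 5)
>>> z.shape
(5, 19)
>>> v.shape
(3, 5)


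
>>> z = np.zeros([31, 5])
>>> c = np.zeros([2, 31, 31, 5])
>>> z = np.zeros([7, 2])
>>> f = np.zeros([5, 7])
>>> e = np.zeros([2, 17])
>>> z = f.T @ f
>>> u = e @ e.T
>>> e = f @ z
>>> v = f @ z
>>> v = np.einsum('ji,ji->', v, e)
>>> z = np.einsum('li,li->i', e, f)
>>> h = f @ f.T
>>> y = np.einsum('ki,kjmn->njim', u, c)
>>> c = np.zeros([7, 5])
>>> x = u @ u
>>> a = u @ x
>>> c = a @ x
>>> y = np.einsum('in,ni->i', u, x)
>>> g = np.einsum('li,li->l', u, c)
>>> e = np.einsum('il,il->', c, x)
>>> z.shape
(7,)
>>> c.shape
(2, 2)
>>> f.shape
(5, 7)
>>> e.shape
()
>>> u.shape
(2, 2)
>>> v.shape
()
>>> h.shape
(5, 5)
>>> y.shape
(2,)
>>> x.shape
(2, 2)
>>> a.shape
(2, 2)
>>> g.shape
(2,)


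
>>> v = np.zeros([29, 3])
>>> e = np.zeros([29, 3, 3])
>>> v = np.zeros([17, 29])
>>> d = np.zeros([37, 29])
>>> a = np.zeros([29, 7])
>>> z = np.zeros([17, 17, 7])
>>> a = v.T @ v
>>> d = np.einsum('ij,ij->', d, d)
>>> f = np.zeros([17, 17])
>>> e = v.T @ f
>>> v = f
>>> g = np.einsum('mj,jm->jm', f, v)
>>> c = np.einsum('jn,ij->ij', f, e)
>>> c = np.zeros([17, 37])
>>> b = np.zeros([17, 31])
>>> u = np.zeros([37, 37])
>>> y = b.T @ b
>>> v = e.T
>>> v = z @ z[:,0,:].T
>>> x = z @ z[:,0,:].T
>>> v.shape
(17, 17, 17)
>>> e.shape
(29, 17)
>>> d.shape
()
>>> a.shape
(29, 29)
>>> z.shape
(17, 17, 7)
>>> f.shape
(17, 17)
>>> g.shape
(17, 17)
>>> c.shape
(17, 37)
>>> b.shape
(17, 31)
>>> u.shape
(37, 37)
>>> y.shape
(31, 31)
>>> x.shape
(17, 17, 17)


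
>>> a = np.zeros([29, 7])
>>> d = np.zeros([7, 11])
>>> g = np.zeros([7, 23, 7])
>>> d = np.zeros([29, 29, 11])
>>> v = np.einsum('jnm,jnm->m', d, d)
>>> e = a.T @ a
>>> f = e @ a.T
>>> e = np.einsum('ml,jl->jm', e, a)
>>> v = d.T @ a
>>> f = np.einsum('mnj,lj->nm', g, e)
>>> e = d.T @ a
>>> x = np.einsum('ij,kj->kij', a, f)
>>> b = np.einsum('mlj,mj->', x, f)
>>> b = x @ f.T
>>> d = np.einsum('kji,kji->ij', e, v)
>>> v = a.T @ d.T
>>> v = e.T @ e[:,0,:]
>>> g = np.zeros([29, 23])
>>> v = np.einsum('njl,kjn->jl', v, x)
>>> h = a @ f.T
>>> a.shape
(29, 7)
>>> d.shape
(7, 29)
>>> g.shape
(29, 23)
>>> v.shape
(29, 7)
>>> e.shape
(11, 29, 7)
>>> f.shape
(23, 7)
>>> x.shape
(23, 29, 7)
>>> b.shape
(23, 29, 23)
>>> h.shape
(29, 23)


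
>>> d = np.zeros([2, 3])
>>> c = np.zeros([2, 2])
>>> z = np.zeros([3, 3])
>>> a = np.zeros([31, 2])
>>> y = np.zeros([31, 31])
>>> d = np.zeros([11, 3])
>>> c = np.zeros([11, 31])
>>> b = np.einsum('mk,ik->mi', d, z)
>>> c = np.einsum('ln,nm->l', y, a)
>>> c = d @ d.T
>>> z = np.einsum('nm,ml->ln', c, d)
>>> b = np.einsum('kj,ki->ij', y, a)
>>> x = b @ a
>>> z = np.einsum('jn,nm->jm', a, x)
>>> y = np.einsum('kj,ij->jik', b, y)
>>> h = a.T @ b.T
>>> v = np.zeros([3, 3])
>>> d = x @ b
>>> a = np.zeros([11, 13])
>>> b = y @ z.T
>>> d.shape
(2, 31)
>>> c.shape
(11, 11)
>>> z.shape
(31, 2)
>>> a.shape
(11, 13)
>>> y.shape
(31, 31, 2)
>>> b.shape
(31, 31, 31)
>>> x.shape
(2, 2)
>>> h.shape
(2, 2)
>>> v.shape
(3, 3)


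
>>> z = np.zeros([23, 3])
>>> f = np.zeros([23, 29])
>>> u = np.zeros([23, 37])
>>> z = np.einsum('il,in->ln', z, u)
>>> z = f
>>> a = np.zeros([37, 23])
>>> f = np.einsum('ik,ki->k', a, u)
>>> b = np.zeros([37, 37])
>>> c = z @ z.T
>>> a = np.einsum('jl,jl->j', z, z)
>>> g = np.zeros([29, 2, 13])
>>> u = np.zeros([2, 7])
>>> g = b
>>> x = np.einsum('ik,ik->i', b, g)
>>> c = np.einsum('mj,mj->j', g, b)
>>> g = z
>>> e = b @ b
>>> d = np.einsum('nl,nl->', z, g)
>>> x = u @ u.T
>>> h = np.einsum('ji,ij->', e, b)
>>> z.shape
(23, 29)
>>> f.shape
(23,)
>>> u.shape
(2, 7)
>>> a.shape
(23,)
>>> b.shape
(37, 37)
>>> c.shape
(37,)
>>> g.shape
(23, 29)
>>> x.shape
(2, 2)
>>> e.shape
(37, 37)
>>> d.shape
()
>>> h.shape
()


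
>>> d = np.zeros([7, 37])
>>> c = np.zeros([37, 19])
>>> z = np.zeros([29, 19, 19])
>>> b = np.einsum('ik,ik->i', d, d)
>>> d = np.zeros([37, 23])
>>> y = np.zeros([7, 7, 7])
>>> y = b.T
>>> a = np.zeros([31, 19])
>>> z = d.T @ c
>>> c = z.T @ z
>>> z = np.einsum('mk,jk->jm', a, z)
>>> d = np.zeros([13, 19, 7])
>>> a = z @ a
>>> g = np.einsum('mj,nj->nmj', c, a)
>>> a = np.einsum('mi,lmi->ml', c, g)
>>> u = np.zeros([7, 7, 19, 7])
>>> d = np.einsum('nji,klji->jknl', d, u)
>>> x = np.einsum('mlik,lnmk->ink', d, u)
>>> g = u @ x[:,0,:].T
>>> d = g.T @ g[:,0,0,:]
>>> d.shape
(13, 19, 7, 13)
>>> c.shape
(19, 19)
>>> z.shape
(23, 31)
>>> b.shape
(7,)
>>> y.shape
(7,)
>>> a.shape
(19, 23)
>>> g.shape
(7, 7, 19, 13)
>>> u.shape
(7, 7, 19, 7)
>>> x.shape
(13, 7, 7)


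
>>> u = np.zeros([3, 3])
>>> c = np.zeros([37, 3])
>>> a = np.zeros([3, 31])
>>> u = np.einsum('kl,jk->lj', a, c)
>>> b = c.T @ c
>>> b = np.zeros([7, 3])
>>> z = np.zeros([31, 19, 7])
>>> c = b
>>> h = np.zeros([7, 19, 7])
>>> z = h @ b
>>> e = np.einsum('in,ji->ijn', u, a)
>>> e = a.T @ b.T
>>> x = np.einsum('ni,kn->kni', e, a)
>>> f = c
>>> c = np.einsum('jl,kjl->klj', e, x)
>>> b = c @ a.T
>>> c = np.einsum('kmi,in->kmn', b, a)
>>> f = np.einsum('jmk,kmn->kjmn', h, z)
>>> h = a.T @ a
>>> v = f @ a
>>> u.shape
(31, 37)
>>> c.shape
(3, 7, 31)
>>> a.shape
(3, 31)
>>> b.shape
(3, 7, 3)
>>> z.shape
(7, 19, 3)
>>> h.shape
(31, 31)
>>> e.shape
(31, 7)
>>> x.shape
(3, 31, 7)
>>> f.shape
(7, 7, 19, 3)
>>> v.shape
(7, 7, 19, 31)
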